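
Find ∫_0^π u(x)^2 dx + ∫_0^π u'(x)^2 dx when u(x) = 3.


||u||_{H^1(0,π)}^2 = 9*π

u'(x) = 0.
Expand u² and (u')² and integrate term by term on (0, π), using: for integers n ≥ 1, ∫_0^π sin²(nx) dx = ∫_0^π cos²(nx) dx = π/2; for n ≠ n', ∫_0^π sin(nx)sin(n'x) dx = ∫_0^π cos(nx)cos(n'x) dx = 0; and by product-to-sum, ∫_0^π sin(nx)cos(n'x) dx = ½∫_0^π [sin((n+n')x) + sin((n−n')x)] dx, which is 0 when n+n' is even and 2n/(n²−n'²) when n+n' is odd (it need not vanish on (0, π)). For the constant mode: ∫_0^π 1 dx = π, ∫_0^π cos(nx) dx = 0, ∫_0^π sin(nx) dx = (1−(−1)^n)/n.
  u² squared terms: (3)²·∫1 dx = 9·π = 9*π.
  So ∫_0^π u² dx = 9*π.
  u' ≡ 0, so ∫_0^π (u')² dx = 0.
||u||_{H^1}^2 = (9*π) + (0) = 9*π.


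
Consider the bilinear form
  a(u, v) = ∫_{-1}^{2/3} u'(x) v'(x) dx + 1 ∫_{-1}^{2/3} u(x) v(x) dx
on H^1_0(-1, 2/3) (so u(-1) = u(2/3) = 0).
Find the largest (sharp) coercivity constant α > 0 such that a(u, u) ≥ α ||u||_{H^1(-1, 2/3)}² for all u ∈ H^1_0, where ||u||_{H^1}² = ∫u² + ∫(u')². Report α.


α = 1

Coercivity of a(·,·) on H^1_0(-1, 2/3) means a(u, u) ≥ α ||u||_{H^1}² for every u ∈ H^1_0.
The interval has length L = 5/3, and Poincaré/coercivity depend only on L. Here a(u, u) = ∫(u')² + (1)·∫u².
Here c = 1 ≥ 1, so a(u,u) = ∫(u')² + c∫u² ≥ ∫(u')² + ∫u² = ||u||_{H^1}², i.e. α = 1 works. No larger α is possible: a(u,u) ≥ α||u||_{H^1}² means (1−α)∫(u')² ≥ (α−c)∫u², and for the modes u_n = sin(nπ(x−x₀)/L) (x₀ the left endpoint) one has ∫u_n²/∫(u_n')² = (L/(nπ))² → 0, so a(u_n,u_n)/||u_n||_{H^1}² → 1. Hence the optimal constant is α = 1.
Therefore α = 1.


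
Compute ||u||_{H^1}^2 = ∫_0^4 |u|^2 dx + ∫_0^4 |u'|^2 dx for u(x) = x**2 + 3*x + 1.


||u||_{H^1}^2 = 5464/5

The H^1 norm (squared) on an interval (0, L) is
  ||u||_{H^1}^2 = ∫_0^L u(x)^2 dx + ∫_0^L u'(x)^2 dx.
Compute u'(x) = 2*x + 3.
Then u(x)^2 = x**4 + 6*x**3 + 11*x**2 + 6*x + 1 and u'(x)^2 = 4*x**2 + 12*x + 9.
Integrate each monomial from 0 to 4 using ∫_0^4 c·x^n dx = c·4^(n+1)/(n+1):
  ∫_0^4 u(x)^2 dx = ∫_0^4 (x^4 + 6*x^3 + 11*x^2 + 6*x + 1) dx. Term by term:
    ∫_0^4 x^4 dx = 1024/5;  ∫_0^4 6*x^3 dx = 384;  ∫_0^4 11*x^2 dx = 704/3;
    ∫_0^4 6*x dx = 48;  ∫_0^4 1 dx = 4.
  Sum: 1024/5 + 384 + 704/3 + 48 + 4 = 13132/15.
  ∫_0^4 u'(x)^2 dx = ∫_0^4 (4*x^2 + 12*x + 9) dx. Term by term:
    ∫_0^4 4*x^2 dx = 256/3;  ∫_0^4 12*x dx = 96;  ∫_0^4 9 dx = 36.
  Sum: 256/3 + 96 + 36 = 652/3.
Adding: ||u||_{H^1}^2 = 13132/15 + 652/3 = 5464/5.


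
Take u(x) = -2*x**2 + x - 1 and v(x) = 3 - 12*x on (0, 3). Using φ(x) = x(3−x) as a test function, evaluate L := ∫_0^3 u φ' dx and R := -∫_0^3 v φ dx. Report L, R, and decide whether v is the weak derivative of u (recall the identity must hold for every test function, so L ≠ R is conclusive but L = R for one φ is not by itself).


LHS = 45/2, RHS = 135/2. No, v is not the weak derivative of u.

u(x) = -2*x**2 + x - 1, classical derivative u'(x) = 1 - 4*x.
φ(x) = x(3−x), so φ'(x) = 3 - 2*x.
Note φ(0) = φ(3) = 0, so the boundary term u·φ vanishes.
LHS = ∫_0^3 u(x) φ'(x) dx = ∫_0^3 (4*x^3 - 8*x^2 + 5*x - 3) dx. Term by term:
  ∫_0^3 4*x^3 dx = 81;  ∫_0^3 -8*x^2 dx = -72;  ∫_0^3 5*x dx = 45/2;
  ∫_0^3 -3 dx = -9.
Sum: 81 − 72 + 45/2 − 9 = 45/2.
So LHS = 45/2.
∫_0^3 v(x) φ(x) dx = ∫_0^3 (12*x^3 - 39*x^2 + 9*x) dx. Term by term:
  ∫_0^3 12*x^3 dx = 243;  ∫_0^3 -39*x^2 dx = -351;  ∫_0^3 9*x dx = 81/2.
Sum: 243 − 351 + 81/2 = -135/2.
So RHS = -∫_0^3 v(x) φ(x) dx = 135/2.
LHS − RHS = -45 ≠ 0, so the identity fails.
(For a valid weak derivative the identity must hold for EVERY test function, in particular this one. The failure shows v is NOT the weak derivative of u.)
Correct weak derivative would be u'(x) = 1 - 4*x.


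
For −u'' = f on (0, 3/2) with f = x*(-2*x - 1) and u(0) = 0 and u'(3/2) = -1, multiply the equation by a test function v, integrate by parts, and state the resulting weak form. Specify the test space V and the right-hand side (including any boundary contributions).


V = {v ∈ H^1(0, 3/2) : v(0) = 0} (test functions vanish at x = 0 where u is specified); weak form: ∫_0^3/2 u'v' dx = ∫_0^3/2 (x*(-2*x - 1)) v dx − v(3/2) for all v ∈ V.

Multiply both sides by a test function v and integrate from 0 to 3/2:
  ∫_0^3/2 −u''(x) v(x) dx = ∫_0^3/2 f(x) v(x) dx.
Integrate the LHS by parts once:
  ∫_0^3/2 −u'' v dx = −[u'(x) v(x)]_0^3/2 + ∫_0^3/2 u'(x) v'(x) dx.
Thus ∫_0^3/2 u'(x) v'(x) dx = ∫_0^3/2 f(x) v(x) dx + [u'(x) v(x)]_0^3/2.
Choose V so that boundary terms are either known or forced to vanish.
Mixed BC: u(0) = 0 (Dirichlet) and u'(3/2) = -1 (Neumann). Define V = {v ∈ H^1(0, 3/2) : v(0) = 0}. Then [u' v]_0^3/2 = u'(3/2)·v(3/2) − u'(0)·0 = − v(3/2).
Weak formulation: find u (satisfying any essential BC) such that ∫_0^3/2 u'(x) v'(x) dx = ∫_0^3/2 f v dx − v(3/2) for all v ∈ V (Dirichlet at 0 absorbed into V; Neumann datum at x = 3/2 contributes the boundary term).
Substituting f(x) = x*(-2*x - 1), the right-hand side is ∫_0^3/2 (x*(-2*x - 1)) v dx − v(3/2).


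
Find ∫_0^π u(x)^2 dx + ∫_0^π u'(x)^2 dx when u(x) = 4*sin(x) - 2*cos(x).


||u||_{H^1(0,π)}^2 = 20*π

u'(x) = 2*sin(x) + 4*cos(x).
Expand u² and (u')² and integrate term by term on (0, π), using: for integers n ≥ 1, ∫_0^π sin²(nx) dx = ∫_0^π cos²(nx) dx = π/2; for n ≠ n', ∫_0^π sin(nx)sin(n'x) dx = ∫_0^π cos(nx)cos(n'x) dx = 0; and by product-to-sum, ∫_0^π sin(nx)cos(n'x) dx = ½∫_0^π [sin((n+n')x) + sin((n−n')x)] dx, which is 0 when n+n' is even and 2n/(n²−n'²) when n+n' is odd (it need not vanish on (0, π)).
  u² squared terms: (-2)²·∫cos(x)² dx = 4·π/2 = 2*π;  (4)²·∫sin(x)² dx = 16·π/2 = 8*π.
  u² cross terms: 2·(-2)·(4)·∫cos(x)·sin(x) dx = -16·(0) = 0.
  So ∫_0^π u² dx = 2*π + 8*π + 0 = 10*π.
  (u')² squared terms: (2)²·∫sin(x)² dx = 4·π/2 = 2*π;  (4)²·∫cos(x)² dx = 16·π/2 = 8*π.
  (u')² cross terms: 2·(2)·(4)·∫sin(x)·cos(x) dx = 16·(0) = 0.
  So ∫_0^π (u')² dx = 2*π + 8*π + 0 = 10*π.
||u||_{H^1}^2 = (10*π) + (10*π) = 20*π.


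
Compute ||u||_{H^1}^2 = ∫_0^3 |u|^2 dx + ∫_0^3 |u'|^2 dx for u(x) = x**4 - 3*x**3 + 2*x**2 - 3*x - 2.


||u||_{H^1}^2 = 61359/140

The H^1 norm (squared) on an interval (0, L) is
  ||u||_{H^1}^2 = ∫_0^L u(x)^2 dx + ∫_0^L u'(x)^2 dx.
Compute u'(x) = 4*x**3 - 9*x**2 + 4*x - 3.
Then u(x)^2 = x**8 - 6*x**7 + 13*x**6 - 18*x**5 + 18*x**4 + x**2 + 12*x + 4 and u'(x)^2 = 16*x**6 - 72*x**5 + 113*x**4 - 96*x**3 + 70*x**2 - 24*x + 9.
Integrate each monomial from 0 to 3 using ∫_0^3 c·x^n dx = c·3^(n+1)/(n+1):
  ∫_0^3 u(x)^2 dx = ∫_0^3 (x^8 - 6*x^7 + 13*x^6 - 18*x^5 + 18*x^4 + x^2 + 12*x + 4) dx. Term by term:
    ∫_0^3 x^8 dx = 2187;  ∫_0^3 -6*x^7 dx = -19683/4;  ∫_0^3 13*x^6 dx = 28431/7;
    ∫_0^3 -18*x^5 dx = -2187;  ∫_0^3 18*x^4 dx = 4374/5;  ∫_0^3 x^2 dx = 9;
    ∫_0^3 12*x dx = 54;  ∫_0^3 4 dx = 12.
  Sum: 2187 − 19683/4 + 28431/7 − 2187 + 4374/5 + 9 + 54 + 12 = 12687/140.
  ∫_0^3 u'(x)^2 dx = ∫_0^3 (16*x^6 - 72*x^5 + 113*x^4 - 96*x^3 + 70*x^2 - 24*x + 9) dx. Term by term:
    ∫_0^3 16*x^6 dx = 34992/7;  ∫_0^3 -72*x^5 dx = -8748;  ∫_0^3 113*x^4 dx = 27459/5;
    ∫_0^3 -96*x^3 dx = -1944;  ∫_0^3 70*x^2 dx = 630;  ∫_0^3 -24*x dx = -108;
    ∫_0^3 9 dx = 27.
  Sum: 34992/7 − 8748 + 27459/5 − 1944 + 630 − 108 + 27 = 12168/35.
Adding: ||u||_{H^1}^2 = 12687/140 + 12168/35 = 61359/140.


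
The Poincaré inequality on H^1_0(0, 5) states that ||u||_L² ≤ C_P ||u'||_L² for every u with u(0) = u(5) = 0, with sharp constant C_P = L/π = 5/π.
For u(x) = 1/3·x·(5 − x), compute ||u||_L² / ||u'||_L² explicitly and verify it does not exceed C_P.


||u||_L² / ||u'||_L² = sqrt(10)/2 < C_P = 5/π.

u(x) = 1/3·x·(5 − x), so u'(x) = 5/3 - 2*x/3.
u(x) = 1/3·x·(5 − x) vanishes at x = 0 and x = 5, so u ∈ H^1_0(0, 5). Differentiate via the product rule and integrate the resulting polynomials term by term.
  ∫_0^5 u² dx = ∫_0^5 (x^4/9 - 10*x^3/9 + 25*x^2/9) dx. Term by term:
    ∫_0^5 x^4/9 dx = 625/9;  ∫_0^5 -10*x^3/9 dx = -3125/18;  ∫_0^5 25*x^2/9 dx = 3125/27.
  Sum: 625/9 − 3125/18 + 3125/27 = 625/54.
  ∫_0^5 (u')² dx = ∫_0^5 (4*x^2/9 - 20*x/9 + 25/9) dx. Term by term:
    ∫_0^5 4*x^2/9 dx = 500/27;  ∫_0^5 -20*x/9 dx = -250/9;  ∫_0^5 25/9 dx = 125/9.
  Sum: 500/27 − 250/9 + 125/9 = 125/27.
∫_0^5 u² dx = 625/54, so ||u||_L² = 25*sqrt(6)/18.
∫_0^5 (u')² dx = 125/27, so ||u'||_L² = 5*sqrt(15)/9.
Ratio ||u||_L² / ||u'||_L² = sqrt(10)/2.
Sharp Poincaré constant on H^1_0(0, 5) is C_P = L/π = 5/π, achieved by sin(π/5·x).
A polynomial bump cannot attain the sharp Poincaré constant (only the first sine eigenfunction does), so the ratio is strictly less than C_P, consistent with ||u||_L² ≤ C_P ||u'||_L².


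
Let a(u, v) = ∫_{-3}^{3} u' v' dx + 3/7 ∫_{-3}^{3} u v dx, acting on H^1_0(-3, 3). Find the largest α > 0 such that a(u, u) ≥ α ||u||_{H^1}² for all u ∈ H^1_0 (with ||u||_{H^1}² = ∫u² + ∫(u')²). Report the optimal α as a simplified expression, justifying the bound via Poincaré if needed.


α = (π^2 + 108/7)/(π^2 + 36)

Coercivity of a(·,·) on H^1_0(-3, 3) means a(u, u) ≥ α ||u||_{H^1}² for every u ∈ H^1_0.
The interval has length L = 6, and Poincaré/coercivity depend only on L. Here a(u, u) = ∫(u')² + (3/7)·∫u².
Here 0 < c = 3/7 < 1. The condition a(u,u) ≥ α||u||_{H^1}² reads (1−α)∫(u')² ≥ (α−c)∫u². Any admissible α is ≤ 1 (rapidly oscillating u have ∫u²/∫(u')² → 0), and α = 1 would force 0 ≥ (1−c)∫u², impossible since c < 1; so 1−α > 0. By the sharp Poincaré inequality on H^1_0 of an interval of length L, ∫(u')² ≥ (π/L)²∫u² with equality for the first sine mode sin(π(x−x₀)/L) (x₀ the left endpoint), so the inequality holds for all u iff (1−α)(π/L)² ≥ α − c, i.e. α ≤ ((π/L)² + c)/((π/L)² + 1) = (1 + c(L/π)²)/(1 + (L/π)²). With (π/L)² = π^2/36 and c = 3/7, the largest admissible constant is α = ((π/L)² + c)/((π/L)² + 1).
Simplifying, α = (π^2 + 108/7)/(π^2 + 36).


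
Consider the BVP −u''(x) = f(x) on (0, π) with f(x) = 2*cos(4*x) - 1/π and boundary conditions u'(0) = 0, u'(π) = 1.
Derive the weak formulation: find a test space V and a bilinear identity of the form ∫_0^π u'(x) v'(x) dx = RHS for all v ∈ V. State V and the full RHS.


V = H^1(0, π) (v unrestricted at boundary; u is determined up to an additive constant); weak form: ∫_0^π u'v' dx = ∫_0^π (2*cos(4*x) - 1/π) v dx + v(π) for all v ∈ V.

Multiply both sides by a test function v and integrate from 0 to π:
  ∫_0^π −u''(x) v(x) dx = ∫_0^π f(x) v(x) dx.
Integrate the LHS by parts once:
  ∫_0^π −u'' v dx = −[u'(x) v(x)]_0^π + ∫_0^π u'(x) v'(x) dx.
Thus ∫_0^π u'(x) v'(x) dx = ∫_0^π f(x) v(x) dx + [u'(x) v(x)]_0^π.
Choose V so that boundary terms are either known or forced to vanish.
u has inhomogeneous Neumann u'(0) = 0, u'(π) = 1. [u' v]_0^π = (1)·v(π) − (0)·v(0) = v(π). Take V = H^1(0, π); boundary term becomes part of RHS.
Weak formulation: find u (satisfying any essential BC) such that ∫_0^π u'(x) v'(x) dx = ∫_0^π f v dx + v(π) for all v ∈ V (Neumann data are natural BCs: they enter the RHS as boundary terms).
Substituting f(x) = 2*cos(4*x) - 1/π, the right-hand side is ∫_0^π (2*cos(4*x) - 1/π) v dx + v(π).
Compatibility check (pure Neumann): taking v ≡ 1 ∈ V gives 0 = ∫_0^π f dx + (1) − (0), i.e. ∫_0^π f dx must equal u'(0) − u'(π) = -1. Indeed ∫_0^π (2*cos(4*x) - 1/π) dx = -1, so the data are compatible. The solution is then unique only up to an additive constant (fix it e.g. by requiring ∫_0^π u dx = 0).


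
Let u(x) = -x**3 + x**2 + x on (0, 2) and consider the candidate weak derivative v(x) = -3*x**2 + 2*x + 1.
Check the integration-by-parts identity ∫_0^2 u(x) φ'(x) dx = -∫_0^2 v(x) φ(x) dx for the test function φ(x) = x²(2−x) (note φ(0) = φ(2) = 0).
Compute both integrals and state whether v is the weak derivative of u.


LHS = 28/15, RHS = 28/15. Yes, v = u' weakly.

u(x) = -x**3 + x**2 + x, classical derivative u'(x) = -3*x**2 + 2*x + 1.
φ(x) = x²(2−x), so φ'(x) = x*(4 - 3*x).
Note φ(0) = φ(2) = 0, so the boundary term u·φ vanishes.
LHS = ∫_0^2 u(x) φ'(x) dx = ∫_0^2 (3*x^5 - 7*x^4 + x^3 + 4*x^2) dx. Term by term:
  ∫_0^2 3*x^5 dx = 32;  ∫_0^2 -7*x^4 dx = -224/5;  ∫_0^2 x^3 dx = 4;
  ∫_0^2 4*x^2 dx = 32/3.
Sum: 32 − 224/5 + 4 + 32/3 = 28/15.
So LHS = 28/15.
∫_0^2 v(x) φ(x) dx = ∫_0^2 (3*x^5 - 8*x^4 + 3*x^3 + 2*x^2) dx. Term by term:
  ∫_0^2 3*x^5 dx = 32;  ∫_0^2 -8*x^4 dx = -256/5;  ∫_0^2 3*x^3 dx = 12;
  ∫_0^2 2*x^2 dx = 16/3.
Sum: 32 − 256/5 + 12 + 16/3 = -28/15.
So RHS = -∫_0^2 v(x) φ(x) dx = 28/15.
LHS = RHS, so the identity holds for this test φ.
Moreover u is smooth here and v(x) = u'(x) = -3*x**2 + 2*x + 1 pointwise, so the identity holds for every test function. Hence v is the weak derivative of u.


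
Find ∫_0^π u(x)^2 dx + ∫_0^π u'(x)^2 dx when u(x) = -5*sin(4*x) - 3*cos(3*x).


||u||_{H^1(0,π)}^2 = 2400/7 + 515*π/2

u'(x) = 9*sin(3*x) - 20*cos(4*x).
Expand u² and (u')² and integrate term by term on (0, π), using: for integers n ≥ 1, ∫_0^π sin²(nx) dx = ∫_0^π cos²(nx) dx = π/2; for n ≠ n', ∫_0^π sin(nx)sin(n'x) dx = ∫_0^π cos(nx)cos(n'x) dx = 0; and by product-to-sum, ∫_0^π sin(nx)cos(n'x) dx = ½∫_0^π [sin((n+n')x) + sin((n−n')x)] dx, which is 0 when n+n' is even and 2n/(n²−n'²) when n+n' is odd (it need not vanish on (0, π)).
  u² squared terms: (-5)²·∫sin(4x)² dx = 25·π/2 = 25*π/2;  (-3)²·∫cos(3x)² dx = 9·π/2 = 9*π/2.
  u² cross terms: 2·(-5)·(-3)·∫sin(4x)·cos(3x) dx = 30·(8/7) = 240/7.
  So ∫_0^π u² dx = 25*π/2 + 9*π/2 + 240/7 = 240/7 + 17*π.
  (u')² squared terms: (-20)²·∫cos(4x)² dx = 400·π/2 = 200*π;  (9)²·∫sin(3x)² dx = 81·π/2 = 81*π/2.
  (u')² cross terms: 2·(-20)·(9)·∫cos(4x)·sin(3x) dx = -360·(-6/7) = 2160/7.
  So ∫_0^π (u')² dx = 200*π + 81*π/2 + 2160/7 = 2160/7 + 481*π/2.
||u||_{H^1}^2 = (240/7 + 17*π) + (2160/7 + 481*π/2) = 2400/7 + 515*π/2.


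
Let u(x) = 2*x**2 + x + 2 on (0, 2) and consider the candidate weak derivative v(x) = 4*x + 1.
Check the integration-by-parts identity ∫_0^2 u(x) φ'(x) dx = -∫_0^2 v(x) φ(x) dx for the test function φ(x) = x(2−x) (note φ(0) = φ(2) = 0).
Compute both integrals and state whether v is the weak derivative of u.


LHS = -20/3, RHS = -20/3. Yes, v = u' weakly.

u(x) = 2*x**2 + x + 2, classical derivative u'(x) = 4*x + 1.
φ(x) = x(2−x), so φ'(x) = 2 - 2*x.
Note φ(0) = φ(2) = 0, so the boundary term u·φ vanishes.
LHS = ∫_0^2 u(x) φ'(x) dx = ∫_0^2 (-4*x^3 + 2*x^2 - 2*x + 4) dx. Term by term:
  ∫_0^2 -4*x^3 dx = -16;  ∫_0^2 2*x^2 dx = 16/3;  ∫_0^2 -2*x dx = -4;
  ∫_0^2 4 dx = 8.
Sum: -16 + 16/3 − 4 + 8 = -20/3.
So LHS = -20/3.
∫_0^2 v(x) φ(x) dx = ∫_0^2 (-4*x^3 + 7*x^2 + 2*x) dx. Term by term:
  ∫_0^2 -4*x^3 dx = -16;  ∫_0^2 7*x^2 dx = 56/3;  ∫_0^2 2*x dx = 4.
Sum: -16 + 56/3 + 4 = 20/3.
So RHS = -∫_0^2 v(x) φ(x) dx = -20/3.
LHS = RHS, so the identity holds for this test φ.
Moreover u is smooth here and v(x) = u'(x) = 4*x + 1 pointwise, so the identity holds for every test function. Hence v is the weak derivative of u.


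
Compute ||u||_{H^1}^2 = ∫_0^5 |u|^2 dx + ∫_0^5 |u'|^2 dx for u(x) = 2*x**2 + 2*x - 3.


||u||_{H^1}^2 = 12595/3

The H^1 norm (squared) on an interval (0, L) is
  ||u||_{H^1}^2 = ∫_0^L u(x)^2 dx + ∫_0^L u'(x)^2 dx.
Compute u'(x) = 4*x + 2.
Then u(x)^2 = 4*x**4 + 8*x**3 - 8*x**2 - 12*x + 9 and u'(x)^2 = 16*x**2 + 16*x + 4.
Integrate each monomial from 0 to 5 using ∫_0^5 c·x^n dx = c·5^(n+1)/(n+1):
  ∫_0^5 u(x)^2 dx = ∫_0^5 (4*x^4 + 8*x^3 - 8*x^2 - 12*x + 9) dx. Term by term:
    ∫_0^5 4*x^4 dx = 2500;  ∫_0^5 8*x^3 dx = 1250;  ∫_0^5 -8*x^2 dx = -1000/3;
    ∫_0^5 -12*x dx = -150;  ∫_0^5 9 dx = 45.
  Sum: 2500 + 1250 − 1000/3 − 150 + 45 = 9935/3.
  ∫_0^5 u'(x)^2 dx = ∫_0^5 (16*x^2 + 16*x + 4) dx. Term by term:
    ∫_0^5 16*x^2 dx = 2000/3;  ∫_0^5 16*x dx = 200;  ∫_0^5 4 dx = 20.
  Sum: 2000/3 + 200 + 20 = 2660/3.
Adding: ||u||_{H^1}^2 = 9935/3 + 2660/3 = 12595/3.


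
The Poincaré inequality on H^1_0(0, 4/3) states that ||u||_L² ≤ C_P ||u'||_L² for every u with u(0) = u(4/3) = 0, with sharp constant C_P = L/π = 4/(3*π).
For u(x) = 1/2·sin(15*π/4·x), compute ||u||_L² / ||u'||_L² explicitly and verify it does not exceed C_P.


||u||_L² / ||u'||_L² = 4/(15*π) < C_P = 4/(3*π).

u(x) = 1/2·sin(15*π/4·x), so u'(x) = 15*π*cos(15*π*x/4)/8.
Writing u(x) = A·sin(kπx/L) with A = 1/2 and k = 5, use ∫_0^L sin²(kπx/L) dx = L/2 and ∫_0^L cos²(kπx/L) dx = L/2.
u² = 1/4·sin²(15*π/4·x) and (u')² = 225*π^2/64·cos²(15*π/4·x), and each of sin², cos² integrates to L/2 = 2/3 over (0, 4/3).
∫_0^4/3 u² dx = 1/6, so ||u||_L² = sqrt(6)/6.
∫_0^4/3 (u')² dx = 75*π^2/32, so ||u'||_L² = 5*sqrt(6)*π/8.
Ratio ||u||_L² / ||u'||_L² = 4/(15*π).
Sharp Poincaré constant on H^1_0(0, 4/3) is C_P = L/π = 4/(3*π), achieved by sin(3*π/4·x).
This is the k = 5 harmonic; the ratio L/(kπ) is strictly less than C_P = L/π, consistent with the sharp inequality ||u||_L² ≤ C_P ||u'||_L².


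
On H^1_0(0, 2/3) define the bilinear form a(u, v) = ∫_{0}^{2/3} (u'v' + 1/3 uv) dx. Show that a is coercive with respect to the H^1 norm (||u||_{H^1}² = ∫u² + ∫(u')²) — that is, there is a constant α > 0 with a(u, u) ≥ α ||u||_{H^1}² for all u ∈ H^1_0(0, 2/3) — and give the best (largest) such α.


α = (4 + 27*π^2)/(3*(4 + 9*π^2))

Coercivity of a(·,·) on H^1_0(0, 2/3) means a(u, u) ≥ α ||u||_{H^1}² for every u ∈ H^1_0.
The interval has length L = 2/3, and Poincaré/coercivity depend only on L. Here a(u, u) = ∫(u')² + (1/3)·∫u².
Here 0 < c = 1/3 < 1. The condition a(u,u) ≥ α||u||_{H^1}² reads (1−α)∫(u')² ≥ (α−c)∫u². Any admissible α is ≤ 1 (rapidly oscillating u have ∫u²/∫(u')² → 0), and α = 1 would force 0 ≥ (1−c)∫u², impossible since c < 1; so 1−α > 0. By the sharp Poincaré inequality on H^1_0 of an interval of length L, ∫(u')² ≥ (π/L)²∫u² with equality for the first sine mode sin(π(x−x₀)/L) (x₀ the left endpoint), so the inequality holds for all u iff (1−α)(π/L)² ≥ α − c, i.e. α ≤ ((π/L)² + c)/((π/L)² + 1) = (1 + c(L/π)²)/(1 + (L/π)²). With (π/L)² = 9*π^2/4 and c = 1/3, the largest admissible constant is α = ((π/L)² + c)/((π/L)² + 1).
Simplifying, α = (4 + 27*π^2)/(3*(4 + 9*π^2)).


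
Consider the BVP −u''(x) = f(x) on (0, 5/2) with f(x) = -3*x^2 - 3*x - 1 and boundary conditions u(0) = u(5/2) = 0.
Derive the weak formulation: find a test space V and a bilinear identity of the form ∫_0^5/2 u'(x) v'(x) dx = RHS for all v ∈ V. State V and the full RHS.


V = H^1_0(0, 5/2) (so v(0) = v(5/2) = 0); weak form: ∫_0^5/2 u'v' dx = ∫_0^5/2 (-3*x^2 - 3*x - 1) v dx for all v ∈ V.

Multiply both sides by a test function v and integrate from 0 to 5/2:
  ∫_0^5/2 −u''(x) v(x) dx = ∫_0^5/2 f(x) v(x) dx.
Integrate the LHS by parts once:
  ∫_0^5/2 −u'' v dx = −[u'(x) v(x)]_0^5/2 + ∫_0^5/2 u'(x) v'(x) dx.
Thus ∫_0^5/2 u'(x) v'(x) dx = ∫_0^5/2 f(x) v(x) dx + [u'(x) v(x)]_0^5/2.
Choose V so that boundary terms are either known or forced to vanish.
u is Dirichlet: u(0) = u(5/2) = 0. Let V = H^1_0(0, 5/2); then v(0) = v(5/2) = 0, and [u' v]_0^5/2 = 0.
Weak formulation: find u (satisfying any essential BC) such that ∫_0^5/2 u'(x) v'(x) dx = ∫_0^5/2 f v dx for all v ∈ V.
Substituting f(x) = -3*x^2 - 3*x - 1, the right-hand side is ∫_0^5/2 (-3*x^2 - 3*x - 1) v dx.


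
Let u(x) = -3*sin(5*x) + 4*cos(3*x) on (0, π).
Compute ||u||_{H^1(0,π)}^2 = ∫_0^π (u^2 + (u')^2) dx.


||u||_{H^1(0,π)}^2 = 197*π

u'(x) = -12*sin(3*x) - 15*cos(5*x).
Expand u² and (u')² and integrate term by term on (0, π), using: for integers n ≥ 1, ∫_0^π sin²(nx) dx = ∫_0^π cos²(nx) dx = π/2; for n ≠ n', ∫_0^π sin(nx)sin(n'x) dx = ∫_0^π cos(nx)cos(n'x) dx = 0; and by product-to-sum, ∫_0^π sin(nx)cos(n'x) dx = ½∫_0^π [sin((n+n')x) + sin((n−n')x)] dx, which is 0 when n+n' is even and 2n/(n²−n'²) when n+n' is odd (it need not vanish on (0, π)).
  u² squared terms: (-3)²·∫sin(5x)² dx = 9·π/2 = 9*π/2;  (4)²·∫cos(3x)² dx = 16·π/2 = 8*π.
  u² cross terms: 2·(-3)·(4)·∫sin(5x)·cos(3x) dx = -24·(0) = 0.
  So ∫_0^π u² dx = 9*π/2 + 8*π + 0 = 25*π/2.
  (u')² squared terms: (-15)²·∫cos(5x)² dx = 225·π/2 = 225*π/2;  (-12)²·∫sin(3x)² dx = 144·π/2 = 72*π.
  (u')² cross terms: 2·(-15)·(-12)·∫cos(5x)·sin(3x) dx = 360·(0) = 0.
  So ∫_0^π (u')² dx = 225*π/2 + 72*π + 0 = 369*π/2.
||u||_{H^1}^2 = (25*π/2) + (369*π/2) = 197*π.


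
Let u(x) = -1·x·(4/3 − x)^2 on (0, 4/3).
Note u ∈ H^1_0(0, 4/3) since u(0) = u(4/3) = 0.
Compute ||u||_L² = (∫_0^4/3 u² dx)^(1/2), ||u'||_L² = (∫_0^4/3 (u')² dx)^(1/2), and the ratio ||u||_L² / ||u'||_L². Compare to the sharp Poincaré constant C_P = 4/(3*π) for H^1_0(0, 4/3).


||u||_L² / ||u'||_L² = 2*sqrt(14)/21 < C_P = 4/(3*π).

u(x) = -1·x·(4/3 − x)^2, so u'(x) = (4 - 9*x)*(3*x - 4)/9.
u(x) = -1·x·(4/3 − x)^2 vanishes at x = 0 and x = 4/3, so u ∈ H^1_0(0, 4/3). Differentiate via the product rule and integrate the resulting polynomials term by term.
  ∫_0^4/3 u² dx = ∫_0^4/3 (x^6 - 16*x^5/3 + 32*x^4/3 - 256*x^3/27 + 256*x^2/81) dx. Term by term:
    ∫_0^4/3 x^6 dx = 16384/15309;  ∫_0^4/3 -16*x^5/3 dx = -32768/6561;  ∫_0^4/3 32*x^4/3 dx = 32768/3645;
    ∫_0^4/3 -256*x^3/27 dx = -16384/2187;  ∫_0^4/3 256*x^2/81 dx = 16384/6561.
  Sum: 16384/15309 − 32768/6561 + 32768/3645 − 16384/2187 + 16384/6561 = 16384/229635.
  ∫_0^4/3 (u')² dx = ∫_0^4/3 (9*x^4 - 32*x^3 + 352*x^2/9 - 512*x/27 + 256/81) dx. Term by term:
    ∫_0^4/3 9*x^4 dx = 1024/135;  ∫_0^4/3 -32*x^3 dx = -2048/81;  ∫_0^4/3 352*x^2/9 dx = 22528/729;
    ∫_0^4/3 -512*x/27 dx = -4096/243;  ∫_0^4/3 256/81 dx = 1024/243.
  Sum: 1024/135 − 2048/81 + 22528/729 − 4096/243 + 1024/243 = 2048/3645.
∫_0^4/3 u² dx = 16384/229635, so ||u||_L² = 128*sqrt(35)/2835.
∫_0^4/3 (u')² dx = 2048/3645, so ||u'||_L² = 32*sqrt(10)/135.
Ratio ||u||_L² / ||u'||_L² = 2*sqrt(14)/21.
Sharp Poincaré constant on H^1_0(0, 4/3) is C_P = L/π = 4/(3*π), achieved by sin(3*π/4·x).
A polynomial bump cannot attain the sharp Poincaré constant (only the first sine eigenfunction does), so the ratio is strictly less than C_P, consistent with ||u||_L² ≤ C_P ||u'||_L².


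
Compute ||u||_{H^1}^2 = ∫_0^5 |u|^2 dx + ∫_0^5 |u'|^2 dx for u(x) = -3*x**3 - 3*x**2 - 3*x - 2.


||u||_{H^1}^2 = 3383435/14

The H^1 norm (squared) on an interval (0, L) is
  ||u||_{H^1}^2 = ∫_0^L u(x)^2 dx + ∫_0^L u'(x)^2 dx.
Compute u'(x) = -9*x**2 - 6*x - 3.
Then u(x)^2 = 9*x**6 + 18*x**5 + 27*x**4 + 30*x**3 + 21*x**2 + 12*x + 4 and u'(x)^2 = 81*x**4 + 108*x**3 + 90*x**2 + 36*x + 9.
Integrate each monomial from 0 to 5 using ∫_0^5 c·x^n dx = c·5^(n+1)/(n+1):
  ∫_0^5 u(x)^2 dx = ∫_0^5 (9*x^6 + 18*x^5 + 27*x^4 + 30*x^3 + 21*x^2 + 12*x + 4) dx. Term by term:
    ∫_0^5 9*x^6 dx = 703125/7;  ∫_0^5 18*x^5 dx = 46875;  ∫_0^5 27*x^4 dx = 16875;
    ∫_0^5 30*x^3 dx = 9375/2;  ∫_0^5 21*x^2 dx = 875;  ∫_0^5 12*x dx = 150;
    ∫_0^5 4 dx = 20.
  Sum: 703125/7 + 46875 + 16875 + 9375/2 + 875 + 150 + 20 = 2379005/14.
  ∫_0^5 u'(x)^2 dx = ∫_0^5 (81*x^4 + 108*x^3 + 90*x^2 + 36*x + 9) dx. Term by term:
    ∫_0^5 81*x^4 dx = 50625;  ∫_0^5 108*x^3 dx = 16875;  ∫_0^5 90*x^2 dx = 3750;
    ∫_0^5 36*x dx = 450;  ∫_0^5 9 dx = 45.
  Sum: 50625 + 16875 + 3750 + 450 + 45 = 71745.
Adding: ||u||_{H^1}^2 = 2379005/14 + 71745 = 3383435/14.


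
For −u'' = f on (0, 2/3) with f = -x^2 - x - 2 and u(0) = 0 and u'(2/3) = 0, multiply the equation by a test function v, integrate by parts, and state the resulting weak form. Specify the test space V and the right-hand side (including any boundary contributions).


V = {v ∈ H^1(0, 2/3) : v(0) = 0} (test functions vanish at x = 0 where u is specified); weak form: ∫_0^2/3 u'v' dx = ∫_0^2/3 (-x^2 - x - 2) v dx for all v ∈ V.

Multiply both sides by a test function v and integrate from 0 to 2/3:
  ∫_0^2/3 −u''(x) v(x) dx = ∫_0^2/3 f(x) v(x) dx.
Integrate the LHS by parts once:
  ∫_0^2/3 −u'' v dx = −[u'(x) v(x)]_0^2/3 + ∫_0^2/3 u'(x) v'(x) dx.
Thus ∫_0^2/3 u'(x) v'(x) dx = ∫_0^2/3 f(x) v(x) dx + [u'(x) v(x)]_0^2/3.
Choose V so that boundary terms are either known or forced to vanish.
Mixed BC: u(0) = 0 (Dirichlet) and u'(2/3) = 0 (Neumann). Define V = {v ∈ H^1(0, 2/3) : v(0) = 0}. Then [u' v]_0^2/3 = u'(2/3)·v(2/3) − u'(0)·0 = 0.
Weak formulation: find u (satisfying any essential BC) such that ∫_0^2/3 u'(x) v'(x) dx = ∫_0^2/3 f v dx for all v ∈ V (Dirichlet at 0 absorbed into V; the Neumann datum at x = 2/3 is zero, so no boundary term remains).
Substituting f(x) = -x^2 - x - 2, the right-hand side is ∫_0^2/3 (-x^2 - x - 2) v dx.


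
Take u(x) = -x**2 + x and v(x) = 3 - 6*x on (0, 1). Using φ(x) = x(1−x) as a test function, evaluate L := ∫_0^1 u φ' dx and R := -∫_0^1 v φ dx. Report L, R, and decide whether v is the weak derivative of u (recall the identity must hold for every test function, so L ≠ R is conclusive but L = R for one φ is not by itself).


LHS = 0, RHS = 0. No, v is not the weak derivative of u.

u(x) = -x**2 + x, classical derivative u'(x) = 1 - 2*x.
φ(x) = x(1−x), so φ'(x) = 1 - 2*x.
Note φ(0) = φ(1) = 0, so the boundary term u·φ vanishes.
LHS = ∫_0^1 u(x) φ'(x) dx = ∫_0^1 (2*x^3 - 3*x^2 + x) dx. Term by term:
  ∫_0^1 2*x^3 dx = 1/2;  ∫_0^1 -3*x^2 dx = -1;  ∫_0^1 x dx = 1/2.
Sum: 1/2 − 1 + 1/2 = 0.
So LHS = 0.
∫_0^1 v(x) φ(x) dx = ∫_0^1 (6*x^3 - 9*x^2 + 3*x) dx. Term by term:
  ∫_0^1 6*x^3 dx = 3/2;  ∫_0^1 -9*x^2 dx = -3;  ∫_0^1 3*x dx = 3/2.
Sum: 3/2 − 3 + 3/2 = 0.
So RHS = -∫_0^1 v(x) φ(x) dx = 0.
LHS = RHS, so the identity holds for this particular φ. But this is necessary, not sufficient: a weak derivative must satisfy the identity for EVERY test function in C_c^∞(0, 1).
Here u is smooth, so its weak derivative equals its classical derivative u'(x) = 1 - 2*x. Since v(x) = 3 - 6*x ≠ u'(x), v is NOT the weak derivative of u — the agreement for this single φ is a coincidence (the difference v − u' happens to be L²-orthogonal to this φ).


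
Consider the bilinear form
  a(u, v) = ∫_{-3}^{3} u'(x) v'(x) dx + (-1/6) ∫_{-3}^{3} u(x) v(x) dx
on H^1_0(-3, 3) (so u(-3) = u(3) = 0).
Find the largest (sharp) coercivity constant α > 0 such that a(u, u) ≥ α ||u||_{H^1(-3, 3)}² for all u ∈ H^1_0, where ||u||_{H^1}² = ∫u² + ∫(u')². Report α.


α = (-6 + π^2)/(π^2 + 36)

Coercivity of a(·,·) on H^1_0(-3, 3) means a(u, u) ≥ α ||u||_{H^1}² for every u ∈ H^1_0.
The interval has length L = 6, and Poincaré/coercivity depend only on L. Here a(u, u) = ∫(u')² + (-1/6)·∫u².
Here c = -1/6 < 0 with |c| < (π/L)² = π^2/36, so coercivity still holds. The condition a(u,u) ≥ α||u||_{H^1}² reads (1−α)∫(u')² ≥ (α−c)∫u². Any admissible α is ≤ 1 (rapidly oscillating u have ∫u²/∫(u')² → 0), and α = 1 would force 0 ≥ (1−c)∫u², impossible since c < 1; so 1−α > 0. By the sharp Poincaré inequality on H^1_0 of an interval of length L, ∫(u')² ≥ (π/L)²∫u² with equality for the first sine mode sin(π(x−x₀)/L) (x₀ the left endpoint), so the inequality holds for all u iff (1−α)(π/L)² ≥ α − c, i.e. α ≤ ((π/L)² + c)/((π/L)² + 1) = (1 + c(L/π)²)/(1 + (L/π)²). (Direct route, valid since c ≤ 0: Poincaré gives c∫u² ≥ c(L/π)²∫(u')², so a(u,u) ≥ (1 + c(L/π)²)∫(u')², while ||u||_{H^1}² ≤ (1 + (L/π)²)∫(u')²; dividing yields the same α.) With (π/L)² = π^2/36 and c = -1/6, the largest admissible constant is α = ((π/L)² + c)/((π/L)² + 1).
Simplifying, α = (-6 + π^2)/(π^2 + 36).


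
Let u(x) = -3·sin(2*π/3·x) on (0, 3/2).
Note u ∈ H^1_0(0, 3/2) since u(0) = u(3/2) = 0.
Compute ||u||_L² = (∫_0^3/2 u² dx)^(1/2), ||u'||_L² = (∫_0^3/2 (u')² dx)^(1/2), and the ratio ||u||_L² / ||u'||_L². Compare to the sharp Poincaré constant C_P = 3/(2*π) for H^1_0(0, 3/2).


||u||_L² / ||u'||_L² = 3/(2*π) = C_P.

u(x) = -3·sin(2*π/3·x), so u'(x) = -2*π*cos(2*π*x/3).
Writing u(x) = A·sin(kπx/L) with A = -3 and k = 1, use ∫_0^L sin²(kπx/L) dx = L/2 and ∫_0^L cos²(kπx/L) dx = L/2.
u² = 9·sin²(2*π/3·x) and (u')² = 4*π^2·cos²(2*π/3·x), and each of sin², cos² integrates to L/2 = 3/4 over (0, 3/2).
∫_0^3/2 u² dx = 27/4, so ||u||_L² = 3*sqrt(3)/2.
∫_0^3/2 (u')² dx = 3*π^2, so ||u'||_L² = sqrt(3)*π.
Ratio ||u||_L² / ||u'||_L² = 3/(2*π).
Sharp Poincaré constant on H^1_0(0, 3/2) is C_P = L/π = 3/(2*π), achieved by sin(2*π/3·x).
This is the k = 1 eigenfunction (up to amplitude), so the ratio equals the sharp Poincaré constant exactly.


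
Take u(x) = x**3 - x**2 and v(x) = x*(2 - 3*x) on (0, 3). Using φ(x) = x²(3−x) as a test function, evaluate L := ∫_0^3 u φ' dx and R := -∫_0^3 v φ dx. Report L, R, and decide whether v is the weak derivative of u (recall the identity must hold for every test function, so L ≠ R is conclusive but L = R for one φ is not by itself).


LHS = -243/5, RHS = 243/5. No, v is not the weak derivative of u.

u(x) = x**3 - x**2, classical derivative u'(x) = 3*x**2 - 2*x.
φ(x) = x²(3−x), so φ'(x) = 3*x*(2 - x).
Note φ(0) = φ(3) = 0, so the boundary term u·φ vanishes.
LHS = ∫_0^3 u(x) φ'(x) dx = ∫_0^3 (-3*x^5 + 9*x^4 - 6*x^3) dx. Term by term:
  ∫_0^3 -3*x^5 dx = -729/2;  ∫_0^3 9*x^4 dx = 2187/5;  ∫_0^3 -6*x^3 dx = -243/2.
Sum: -729/2 + 2187/5 − 243/2 = -243/5.
So LHS = -243/5.
∫_0^3 v(x) φ(x) dx = ∫_0^3 (3*x^5 - 11*x^4 + 6*x^3) dx. Term by term:
  ∫_0^3 3*x^5 dx = 729/2;  ∫_0^3 -11*x^4 dx = -2673/5;  ∫_0^3 6*x^3 dx = 243/2.
Sum: 729/2 − 2673/5 + 243/2 = -243/5.
So RHS = -∫_0^3 v(x) φ(x) dx = 243/5.
LHS − RHS = -486/5 ≠ 0, so the identity fails.
(For a valid weak derivative the identity must hold for EVERY test function, in particular this one. The failure shows v is NOT the weak derivative of u.)
Correct weak derivative would be u'(x) = 3*x**2 - 2*x.


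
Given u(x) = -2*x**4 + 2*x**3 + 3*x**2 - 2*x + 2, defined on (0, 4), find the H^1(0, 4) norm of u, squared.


||u||_{H^1}^2 = 5544608/45

The H^1 norm (squared) on an interval (0, L) is
  ||u||_{H^1}^2 = ∫_0^L u(x)^2 dx + ∫_0^L u'(x)^2 dx.
Compute u'(x) = -8*x**3 + 6*x**2 + 6*x - 2.
Then u(x)^2 = 4*x**8 - 8*x**7 - 8*x**6 + 20*x**5 - 7*x**4 - 4*x**3 + 16*x**2 - 8*x + 4 and u'(x)^2 = 64*x**6 - 96*x**5 - 60*x**4 + 104*x**3 + 12*x**2 - 24*x + 4.
Integrate each monomial from 0 to 4 using ∫_0^4 c·x^n dx = c·4^(n+1)/(n+1):
  ∫_0^4 u(x)^2 dx = ∫_0^4 (4*x^8 - 8*x^7 - 8*x^6 + 20*x^5 - 7*x^4 - 4*x^3 + 16*x^2 - 8*x + 4) dx. Term by term:
    ∫_0^4 4*x^8 dx = 1048576/9;  ∫_0^4 -8*x^7 dx = -65536;  ∫_0^4 -8*x^6 dx = -131072/7;
    ∫_0^4 20*x^5 dx = 40960/3;  ∫_0^4 -7*x^4 dx = -7168/5;  ∫_0^4 -4*x^3 dx = -256;
    ∫_0^4 16*x^2 dx = 1024/3;  ∫_0^4 -8*x dx = -64;  ∫_0^4 4 dx = 16.
  Sum: 1048576/9 − 65536 − 131072/7 + 40960/3 − 7168/5 − 256 + 1024/3 − 64 + 16 = 14019056/315.
  ∫_0^4 u'(x)^2 dx = ∫_0^4 (64*x^6 - 96*x^5 - 60*x^4 + 104*x^3 + 12*x^2 - 24*x + 4) dx. Term by term:
    ∫_0^4 64*x^6 dx = 1048576/7;  ∫_0^4 -96*x^5 dx = -65536;  ∫_0^4 -60*x^4 dx = -12288;
    ∫_0^4 104*x^3 dx = 6656;  ∫_0^4 12*x^2 dx = 256;  ∫_0^4 -24*x dx = -192;
    ∫_0^4 4 dx = 16.
  Sum: 1048576/7 − 65536 − 12288 + 6656 + 256 − 192 + 16 = 550960/7.
Adding: ||u||_{H^1}^2 = 14019056/315 + 550960/7 = 5544608/45.


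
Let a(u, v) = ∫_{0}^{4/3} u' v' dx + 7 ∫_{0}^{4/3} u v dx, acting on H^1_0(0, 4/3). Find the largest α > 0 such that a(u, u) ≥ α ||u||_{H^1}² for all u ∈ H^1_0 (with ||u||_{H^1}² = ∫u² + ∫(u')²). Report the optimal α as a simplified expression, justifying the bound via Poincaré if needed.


α = 1

Coercivity of a(·,·) on H^1_0(0, 4/3) means a(u, u) ≥ α ||u||_{H^1}² for every u ∈ H^1_0.
The interval has length L = 4/3, and Poincaré/coercivity depend only on L. Here a(u, u) = ∫(u')² + (7)·∫u².
Here c = 7 ≥ 1, so a(u,u) = ∫(u')² + c∫u² ≥ ∫(u')² + ∫u² = ||u||_{H^1}², i.e. α = 1 works. No larger α is possible: a(u,u) ≥ α||u||_{H^1}² means (1−α)∫(u')² ≥ (α−c)∫u², and for the modes u_n = sin(nπ(x−x₀)/L) (x₀ the left endpoint) one has ∫u_n²/∫(u_n')² = (L/(nπ))² → 0, so a(u_n,u_n)/||u_n||_{H^1}² → 1. Hence the optimal constant is α = 1.
Therefore α = 1.


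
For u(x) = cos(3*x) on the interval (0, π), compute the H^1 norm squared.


||u||_{H^1(0,π)}^2 = 5*π

u'(x) = -3*sin(3*x).
Expand u² and (u')² and integrate term by term on (0, π), using: for integers n ≥ 1, ∫_0^π sin²(nx) dx = ∫_0^π cos²(nx) dx = π/2; for n ≠ n', ∫_0^π sin(nx)sin(n'x) dx = ∫_0^π cos(nx)cos(n'x) dx = 0; and by product-to-sum, ∫_0^π sin(nx)cos(n'x) dx = ½∫_0^π [sin((n+n')x) + sin((n−n')x)] dx, which is 0 when n+n' is even and 2n/(n²−n'²) when n+n' is odd (it need not vanish on (0, π)).
  u² squared terms: (1)²·∫cos(3x)² dx = 1·π/2 = π/2.
  So ∫_0^π u² dx = π/2.
  (u')² squared terms: (-3)²·∫sin(3x)² dx = 9·π/2 = 9*π/2.
  So ∫_0^π (u')² dx = 9*π/2.
||u||_{H^1}^2 = (π/2) + (9*π/2) = 5*π.


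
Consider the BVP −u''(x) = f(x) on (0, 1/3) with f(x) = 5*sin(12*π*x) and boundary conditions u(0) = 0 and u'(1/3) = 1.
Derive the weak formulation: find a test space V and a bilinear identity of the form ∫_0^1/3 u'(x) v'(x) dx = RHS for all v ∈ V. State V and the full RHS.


V = {v ∈ H^1(0, 1/3) : v(0) = 0} (test functions vanish at x = 0 where u is specified); weak form: ∫_0^1/3 u'v' dx = ∫_0^1/3 (5*sin(12*π*x)) v dx + v(1/3) for all v ∈ V.

Multiply both sides by a test function v and integrate from 0 to 1/3:
  ∫_0^1/3 −u''(x) v(x) dx = ∫_0^1/3 f(x) v(x) dx.
Integrate the LHS by parts once:
  ∫_0^1/3 −u'' v dx = −[u'(x) v(x)]_0^1/3 + ∫_0^1/3 u'(x) v'(x) dx.
Thus ∫_0^1/3 u'(x) v'(x) dx = ∫_0^1/3 f(x) v(x) dx + [u'(x) v(x)]_0^1/3.
Choose V so that boundary terms are either known or forced to vanish.
Mixed BC: u(0) = 0 (Dirichlet) and u'(1/3) = 1 (Neumann). Define V = {v ∈ H^1(0, 1/3) : v(0) = 0}. Then [u' v]_0^1/3 = u'(1/3)·v(1/3) − u'(0)·0 = v(1/3).
Weak formulation: find u (satisfying any essential BC) such that ∫_0^1/3 u'(x) v'(x) dx = ∫_0^1/3 f v dx + v(1/3) for all v ∈ V (Dirichlet at 0 absorbed into V; Neumann datum at x = 1/3 contributes the boundary term).
Substituting f(x) = 5*sin(12*π*x), the right-hand side is ∫_0^1/3 (5*sin(12*π*x)) v dx + v(1/3).


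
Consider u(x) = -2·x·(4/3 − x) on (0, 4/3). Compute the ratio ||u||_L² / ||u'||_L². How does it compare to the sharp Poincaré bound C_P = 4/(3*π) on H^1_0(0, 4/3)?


||u||_L² / ||u'||_L² = 2*sqrt(10)/15 < C_P = 4/(3*π).

u(x) = -2·x·(4/3 − x), so u'(x) = 4*x - 8/3.
u(x) = -2·x·(4/3 − x) vanishes at x = 0 and x = 4/3, so u ∈ H^1_0(0, 4/3). Differentiate via the product rule and integrate the resulting polynomials term by term.
  ∫_0^4/3 u² dx = ∫_0^4/3 (4*x^4 - 32*x^3/3 + 64*x^2/9) dx. Term by term:
    ∫_0^4/3 4*x^4 dx = 4096/1215;  ∫_0^4/3 -32*x^3/3 dx = -2048/243;  ∫_0^4/3 64*x^2/9 dx = 4096/729.
  Sum: 4096/1215 − 2048/243 + 4096/729 = 2048/3645.
  ∫_0^4/3 (u')² dx = ∫_0^4/3 (16*x^2 - 64*x/3 + 64/9) dx. Term by term:
    ∫_0^4/3 16*x^2 dx = 1024/81;  ∫_0^4/3 -64*x/3 dx = -512/27;  ∫_0^4/3 64/9 dx = 256/27.
  Sum: 1024/81 − 512/27 + 256/27 = 256/81.
∫_0^4/3 u² dx = 2048/3645, so ||u||_L² = 32*sqrt(10)/135.
∫_0^4/3 (u')² dx = 256/81, so ||u'||_L² = 16/9.
Ratio ||u||_L² / ||u'||_L² = 2*sqrt(10)/15.
Sharp Poincaré constant on H^1_0(0, 4/3) is C_P = L/π = 4/(3*π), achieved by sin(3*π/4·x).
A polynomial bump cannot attain the sharp Poincaré constant (only the first sine eigenfunction does), so the ratio is strictly less than C_P, consistent with ||u||_L² ≤ C_P ||u'||_L².


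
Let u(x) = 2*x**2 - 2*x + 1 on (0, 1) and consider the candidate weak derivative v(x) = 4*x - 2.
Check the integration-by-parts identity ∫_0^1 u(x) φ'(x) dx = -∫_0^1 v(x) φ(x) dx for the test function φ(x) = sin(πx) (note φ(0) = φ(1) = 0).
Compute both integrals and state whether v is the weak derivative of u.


LHS = 0, RHS = 0. Yes, v = u' weakly.

u(x) = 2*x**2 - 2*x + 1, classical derivative u'(x) = 4*x - 2.
φ(x) = sin(πx), so φ'(x) = π*cos(π*x).
Note φ(0) = φ(1) = 0, so the boundary term u·φ vanishes.
LHS = ∫_0^1 u(x) φ'(x) dx = ∫_0^1 (2*π*x^2*cos(π*x) - 2*π*x*cos(π*x) + π*cos(π*x)) dx. Term by term:
  ∫_0^1 π*cos(π*x) dx = 0;  ∫_0^1 -2*π*x*cos(π*x) dx = 4/π;  ∫_0^1 2*π*x^2*cos(π*x) dx = -4/π.
Sum: 0 + 4/π − 4/π = 0.
So LHS = 0.
∫_0^1 v(x) φ(x) dx = ∫_0^1 (4*x*sin(π*x) - 2*sin(π*x)) dx. Term by term:
  ∫_0^1 -2*sin(π*x) dx = -4/π;  ∫_0^1 4*x*sin(π*x) dx = 4/π.
Sum: -4/π + 4/π = 0.
So RHS = -∫_0^1 v(x) φ(x) dx = 0.
LHS = RHS, so the identity holds for this test φ.
Moreover u is smooth here and v(x) = u'(x) = 4*x - 2 pointwise, so the identity holds for every test function. Hence v is the weak derivative of u.


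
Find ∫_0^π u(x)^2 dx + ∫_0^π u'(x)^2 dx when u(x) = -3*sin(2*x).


||u||_{H^1(0,π)}^2 = 45*π/2

u'(x) = -6*cos(2*x).
Expand u² and (u')² and integrate term by term on (0, π), using: for integers n ≥ 1, ∫_0^π sin²(nx) dx = ∫_0^π cos²(nx) dx = π/2; for n ≠ n', ∫_0^π sin(nx)sin(n'x) dx = ∫_0^π cos(nx)cos(n'x) dx = 0; and by product-to-sum, ∫_0^π sin(nx)cos(n'x) dx = ½∫_0^π [sin((n+n')x) + sin((n−n')x)] dx, which is 0 when n+n' is even and 2n/(n²−n'²) when n+n' is odd (it need not vanish on (0, π)).
  u² squared terms: (-3)²·∫sin(2x)² dx = 9·π/2 = 9*π/2.
  So ∫_0^π u² dx = 9*π/2.
  (u')² squared terms: (-6)²·∫cos(2x)² dx = 36·π/2 = 18*π.
  So ∫_0^π (u')² dx = 18*π.
||u||_{H^1}^2 = (9*π/2) + (18*π) = 45*π/2.


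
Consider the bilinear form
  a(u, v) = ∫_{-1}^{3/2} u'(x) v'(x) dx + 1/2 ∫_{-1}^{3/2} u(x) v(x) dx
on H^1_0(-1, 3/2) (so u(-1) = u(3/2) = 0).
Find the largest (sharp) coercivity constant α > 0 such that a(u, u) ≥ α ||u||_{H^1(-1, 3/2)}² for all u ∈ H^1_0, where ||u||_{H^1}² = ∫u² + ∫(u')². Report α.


α = (25 + 8*π^2)/(2*(25 + 4*π^2))

Coercivity of a(·,·) on H^1_0(-1, 3/2) means a(u, u) ≥ α ||u||_{H^1}² for every u ∈ H^1_0.
The interval has length L = 5/2, and Poincaré/coercivity depend only on L. Here a(u, u) = ∫(u')² + (1/2)·∫u².
Here 0 < c = 1/2 < 1. The condition a(u,u) ≥ α||u||_{H^1}² reads (1−α)∫(u')² ≥ (α−c)∫u². Any admissible α is ≤ 1 (rapidly oscillating u have ∫u²/∫(u')² → 0), and α = 1 would force 0 ≥ (1−c)∫u², impossible since c < 1; so 1−α > 0. By the sharp Poincaré inequality on H^1_0 of an interval of length L, ∫(u')² ≥ (π/L)²∫u² with equality for the first sine mode sin(π(x−x₀)/L) (x₀ the left endpoint), so the inequality holds for all u iff (1−α)(π/L)² ≥ α − c, i.e. α ≤ ((π/L)² + c)/((π/L)² + 1) = (1 + c(L/π)²)/(1 + (L/π)²). With (π/L)² = 4*π^2/25 and c = 1/2, the largest admissible constant is α = ((π/L)² + c)/((π/L)² + 1).
Simplifying, α = (25 + 8*π^2)/(2*(25 + 4*π^2)).


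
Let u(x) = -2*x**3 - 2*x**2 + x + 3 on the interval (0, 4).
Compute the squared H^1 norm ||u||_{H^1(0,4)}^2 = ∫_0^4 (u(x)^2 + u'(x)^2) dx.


||u||_{H^1}^2 = 844168/35

The H^1 norm (squared) on an interval (0, L) is
  ||u||_{H^1}^2 = ∫_0^L u(x)^2 dx + ∫_0^L u'(x)^2 dx.
Compute u'(x) = -6*x**2 - 4*x + 1.
Then u(x)^2 = 4*x**6 + 8*x**5 - 16*x**3 - 11*x**2 + 6*x + 9 and u'(x)^2 = 36*x**4 + 48*x**3 + 4*x**2 - 8*x + 1.
Integrate each monomial from 0 to 4 using ∫_0^4 c·x^n dx = c·4^(n+1)/(n+1):
  ∫_0^4 u(x)^2 dx = ∫_0^4 (4*x^6 + 8*x^5 - 16*x^3 - 11*x^2 + 6*x + 9) dx. Term by term:
    ∫_0^4 4*x^6 dx = 65536/7;  ∫_0^4 8*x^5 dx = 16384/3;  ∫_0^4 -16*x^3 dx = -1024;
    ∫_0^4 -11*x^2 dx = -704/3;  ∫_0^4 6*x dx = 48;  ∫_0^4 9 dx = 36.
  Sum: 65536/7 + 16384/3 − 1024 − 704/3 + 48 + 36 = 286628/21.
  ∫_0^4 u'(x)^2 dx = ∫_0^4 (36*x^4 + 48*x^3 + 4*x^2 - 8*x + 1) dx. Term by term:
    ∫_0^4 36*x^4 dx = 36864/5;  ∫_0^4 48*x^3 dx = 3072;  ∫_0^4 4*x^2 dx = 256/3;
    ∫_0^4 -8*x dx = -64;  ∫_0^4 1 dx = 4.
  Sum: 36864/5 + 3072 + 256/3 − 64 + 4 = 157052/15.
Adding: ||u||_{H^1}^2 = 286628/21 + 157052/15 = 844168/35.
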